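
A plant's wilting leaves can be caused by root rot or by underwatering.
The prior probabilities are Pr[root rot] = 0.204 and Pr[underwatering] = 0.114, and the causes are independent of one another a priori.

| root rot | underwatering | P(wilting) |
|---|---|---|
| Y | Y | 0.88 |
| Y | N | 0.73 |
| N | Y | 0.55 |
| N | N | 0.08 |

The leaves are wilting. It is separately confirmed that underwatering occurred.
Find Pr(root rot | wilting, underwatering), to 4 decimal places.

Pr(root rot | wilting, underwatering) ≈ 0.2908

P(wilting | underwatering) = 0.55*0.796 + 0.88*0.204 = 0.437800 + 0.179520 = 0.617320
Restricting to configurations with root rot present: 0.88*0.204 = 0.179520.
Hence the posterior is 0.179520/0.617320 ≈ 0.2908.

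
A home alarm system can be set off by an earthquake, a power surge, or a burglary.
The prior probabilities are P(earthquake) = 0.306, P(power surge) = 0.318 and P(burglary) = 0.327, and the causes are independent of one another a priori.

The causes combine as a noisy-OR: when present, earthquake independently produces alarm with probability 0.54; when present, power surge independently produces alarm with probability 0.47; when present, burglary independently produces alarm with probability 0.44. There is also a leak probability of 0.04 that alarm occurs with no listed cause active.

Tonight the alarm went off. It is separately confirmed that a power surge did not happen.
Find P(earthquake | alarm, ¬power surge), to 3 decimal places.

Under noisy-OR, P(alarm | causes) = 1 − (1−0.04)·∏(1−qᵢ) over the active causes.
Numerator (weight on configurations with earthquake): 0.114996 + 0.075317 = 0.190313
Denominator P(alarm | ¬power surge): 0.04*0.694*0.673 + 0.4624*0.694*0.327 + 0.5584*0.306*0.673 + 0.752704*0.306*0.327 = 0.313931
Posterior = 0.190313 / 0.313931 ≈ 0.606

P(earthquake | alarm, ¬power surge) ≈ 0.606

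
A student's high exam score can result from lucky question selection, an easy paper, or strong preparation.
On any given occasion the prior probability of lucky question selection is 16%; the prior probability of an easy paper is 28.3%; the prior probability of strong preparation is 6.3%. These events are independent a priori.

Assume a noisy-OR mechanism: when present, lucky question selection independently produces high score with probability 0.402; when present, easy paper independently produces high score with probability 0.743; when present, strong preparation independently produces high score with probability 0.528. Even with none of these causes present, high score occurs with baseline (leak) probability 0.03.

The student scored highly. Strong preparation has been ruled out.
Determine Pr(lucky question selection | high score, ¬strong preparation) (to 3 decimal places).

Under noisy-OR, P(high score | causes) = 1 − (1−0.03)·∏(1−qᵢ) over the active causes.
Weight on lucky question selection=true, given the evidence: 0.048176 + 0.038530 = 0.086706
Normalizer over all consistent configurations: 0.03*0.84*0.717 + 0.75071*0.84*0.283 + 0.41994*0.16*0.717 + 0.850925*0.16*0.283 = 0.283233
P(lucky question selection | high score, ¬strong preparation) = 0.086706/0.283233 ≈ 0.306

Pr(lucky question selection | high score, ¬strong preparation) ≈ 0.306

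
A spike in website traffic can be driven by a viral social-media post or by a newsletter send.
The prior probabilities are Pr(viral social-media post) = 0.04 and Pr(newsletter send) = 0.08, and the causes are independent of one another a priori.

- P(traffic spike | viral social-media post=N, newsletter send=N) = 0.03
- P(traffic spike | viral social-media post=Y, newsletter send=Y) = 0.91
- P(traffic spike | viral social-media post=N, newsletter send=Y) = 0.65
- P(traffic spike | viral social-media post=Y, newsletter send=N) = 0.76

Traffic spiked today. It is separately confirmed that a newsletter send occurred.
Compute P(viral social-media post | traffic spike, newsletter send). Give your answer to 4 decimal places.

P(viral social-media post | traffic spike, newsletter send) ≈ 0.0551

By total probability over both values of viral social-media post:
  P(traffic spike | newsletter send) = 0.65*0.96 + 0.91*0.04
        = 0.624000 + 0.036400 = 0.660400
Keeping only the viral social-media post-present terms gives 0.036400, so
  P(viral social-media post | traffic spike, newsletter send) = 0.036400 / 0.660400 ≈ 0.0551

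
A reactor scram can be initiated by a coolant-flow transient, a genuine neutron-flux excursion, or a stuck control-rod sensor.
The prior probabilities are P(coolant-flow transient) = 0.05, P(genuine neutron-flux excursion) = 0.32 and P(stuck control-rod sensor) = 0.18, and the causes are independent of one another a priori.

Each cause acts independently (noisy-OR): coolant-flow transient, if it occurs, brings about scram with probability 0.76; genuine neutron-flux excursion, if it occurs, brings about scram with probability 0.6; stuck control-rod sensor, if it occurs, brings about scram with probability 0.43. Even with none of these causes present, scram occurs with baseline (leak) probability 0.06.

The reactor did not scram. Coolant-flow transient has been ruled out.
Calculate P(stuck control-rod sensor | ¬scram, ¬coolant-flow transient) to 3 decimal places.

P(stuck control-rod sensor | ¬scram, ¬coolant-flow transient) ≈ 0.111

Under noisy-OR, P(scram | causes) = 1 − (1−0.06)·∏(1−qᵢ) over the active causes.
Sum P(¬scram|·) weighted by the priors over the 4 (genuine neutron-flux excursion, stuck control-rod sensor) configurations:
  P(¬scram | ¬coolant-flow transient) = 0.94*0.68*0.82 + 0.5358*0.68*0.18 + 0.376*0.32*0.82 + 0.21432*0.32*0.18
        = 0.524144 + 0.065582 + 0.098662 + 0.012345 = 0.700733
Keeping only the stuck control-rod sensor-present terms gives 0.077927, so
  P(stuck control-rod sensor | ¬scram, ¬coolant-flow transient) = 0.077927 / 0.700733 ≈ 0.111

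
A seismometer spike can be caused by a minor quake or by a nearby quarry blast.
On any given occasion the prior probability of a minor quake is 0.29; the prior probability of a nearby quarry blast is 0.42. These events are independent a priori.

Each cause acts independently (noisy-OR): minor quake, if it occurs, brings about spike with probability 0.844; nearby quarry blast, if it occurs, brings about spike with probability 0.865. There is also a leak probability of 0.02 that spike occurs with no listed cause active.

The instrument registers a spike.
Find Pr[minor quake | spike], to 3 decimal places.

Under noisy-OR, P(spike | causes) = 1 − (1−0.02)·∏(1−qᵢ) over the active causes.
Weight on minor quake=true, given the evidence: 0.142486 + 0.119286 = 0.261772
Normalizer over all consistent configurations: 0.02·0.71·0.58 + 0.8677·0.71·0.42 + 0.84712·0.29·0.58 + 0.979361·0.29·0.42 = 0.528756
Posterior = 0.261772 / 0.528756 ≈ 0.495

Pr[minor quake | spike] ≈ 0.495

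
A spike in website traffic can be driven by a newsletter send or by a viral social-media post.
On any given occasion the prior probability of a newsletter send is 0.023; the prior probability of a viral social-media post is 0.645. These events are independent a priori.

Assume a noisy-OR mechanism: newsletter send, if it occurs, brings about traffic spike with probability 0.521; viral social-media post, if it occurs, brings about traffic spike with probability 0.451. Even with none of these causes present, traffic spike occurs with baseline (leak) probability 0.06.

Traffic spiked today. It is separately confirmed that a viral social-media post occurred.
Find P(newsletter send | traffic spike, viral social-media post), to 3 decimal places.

Under noisy-OR, P(traffic spike | causes) = 1 − (1−0.06)·∏(1−qᵢ) over the active causes.
P(traffic spike | viral social-media post) = 0.48394*0.977 + 0.752807*0.023 = 0.472809 + 0.017315 = 0.490124
The newsletter send-present share is 0.752807*0.023 = 0.017315.
Hence the posterior is 0.017315/0.490124 ≈ 0.035.

P(newsletter send | traffic spike, viral social-media post) ≈ 0.035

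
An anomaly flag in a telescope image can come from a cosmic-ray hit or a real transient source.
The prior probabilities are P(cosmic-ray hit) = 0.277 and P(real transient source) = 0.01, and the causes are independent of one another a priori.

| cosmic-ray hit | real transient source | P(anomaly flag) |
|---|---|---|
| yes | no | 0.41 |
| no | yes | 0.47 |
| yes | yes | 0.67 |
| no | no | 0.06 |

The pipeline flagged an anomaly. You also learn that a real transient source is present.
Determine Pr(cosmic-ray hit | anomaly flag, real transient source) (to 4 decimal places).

By total probability over both values of cosmic-ray hit:
  P(anomaly flag | real transient source) = 0.47*0.723 + 0.67*0.277
        = 0.339810 + 0.185590 = 0.525400
The terms with cosmic-ray hit present sum to 0.185590, so
  P(cosmic-ray hit | anomaly flag, real transient source) = 0.185590 / 0.525400 ≈ 0.3532

Pr(cosmic-ray hit | anomaly flag, real transient source) ≈ 0.3532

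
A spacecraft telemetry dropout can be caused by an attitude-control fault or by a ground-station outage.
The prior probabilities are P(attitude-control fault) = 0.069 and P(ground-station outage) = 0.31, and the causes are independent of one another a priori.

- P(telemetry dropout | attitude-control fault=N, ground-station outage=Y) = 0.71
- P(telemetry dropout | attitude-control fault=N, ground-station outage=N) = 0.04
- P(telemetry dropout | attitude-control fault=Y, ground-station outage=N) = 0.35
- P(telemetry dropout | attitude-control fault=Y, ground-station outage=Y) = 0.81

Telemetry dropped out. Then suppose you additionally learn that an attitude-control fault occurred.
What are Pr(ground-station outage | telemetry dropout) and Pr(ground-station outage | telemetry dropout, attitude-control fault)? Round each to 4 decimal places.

Pr(ground-station outage | telemetry dropout) ≈ 0.8399; Pr(ground-station outage | telemetry dropout, attitude-control fault) ≈ 0.5097

P(telemetry dropout) = 0.04·0.931·0.69 + 0.71·0.931·0.31 + 0.35·0.069·0.69 + 0.81·0.069·0.31 = 0.025696 + 0.204913 + 0.016664 + 0.017326 = 0.264599
Of this, 0.222239 comes from 0.204913 + 0.017326 (the ground-station outage=true cases).
So P(ground-station outage | telemetry dropout) = 0.222239/0.264599 ≈ 0.8399.

Now also conditioning on attitude-control fault=true:
P(telemetry dropout | attitude-control fault) = 0.35*0.69 + 0.81*0.31 = 0.241500 + 0.251100 = 0.492600
The ground-station outage-present share is 0.81*0.31 = 0.251100.
P(ground-station outage | telemetry dropout, attitude-control fault) = 0.251100 / 0.492600 ≈ 0.5097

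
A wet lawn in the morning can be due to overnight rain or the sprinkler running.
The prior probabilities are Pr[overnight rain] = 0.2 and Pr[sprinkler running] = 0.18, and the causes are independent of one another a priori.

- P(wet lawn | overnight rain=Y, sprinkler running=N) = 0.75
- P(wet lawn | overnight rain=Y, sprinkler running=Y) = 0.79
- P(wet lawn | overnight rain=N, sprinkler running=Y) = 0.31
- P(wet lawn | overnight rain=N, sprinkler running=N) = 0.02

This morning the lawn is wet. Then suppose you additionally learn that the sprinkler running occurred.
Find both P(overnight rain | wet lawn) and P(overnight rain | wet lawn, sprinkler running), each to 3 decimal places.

P(overnight rain | wet lawn) ≈ 0.724; P(overnight rain | wet lawn, sprinkler running) ≈ 0.389

For the numerator, keep only overnight rain=true terms: 0.123000 + 0.028440 = 0.151440
Normalizer over all consistent configurations: 0.02*0.8*0.82 + 0.31*0.8*0.18 + 0.75*0.2*0.82 + 0.79*0.2*0.18 = 0.209200
Posterior = 0.151440 / 0.209200 ≈ 0.724

With the extra evidence:
P(wet lawn | sprinkler running) = 0.31×0.8 + 0.79×0.2 = 0.248000 + 0.158000 = 0.406000
The overnight rain-present share is 0.79×0.2 = 0.158000.
So P(overnight rain | wet lawn, sprinkler running) = 0.158000/0.406000 ≈ 0.389.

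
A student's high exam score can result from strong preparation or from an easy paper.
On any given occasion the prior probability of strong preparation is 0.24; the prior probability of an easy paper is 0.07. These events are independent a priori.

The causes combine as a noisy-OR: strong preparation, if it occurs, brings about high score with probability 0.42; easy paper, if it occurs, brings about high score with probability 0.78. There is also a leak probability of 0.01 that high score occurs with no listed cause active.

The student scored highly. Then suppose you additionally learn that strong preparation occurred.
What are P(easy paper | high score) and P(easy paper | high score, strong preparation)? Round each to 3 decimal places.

Under noisy-OR, P(high score | causes) = 1 − (1−0.01)·∏(1−qᵢ) over the active causes.
P(high score) = 0.01×0.76×0.93 + 0.7822×0.76×0.07 + 0.4258×0.24×0.93 + 0.873676×0.24×0.07 = 0.007068 + 0.041613 + 0.095039 + 0.014678 = 0.158398
Of this, 0.056291 comes from 0.041613 + 0.014678 (the easy paper=true cases).
So P(easy paper | high score) = 0.056291/0.158398 ≈ 0.355.

Now condition on the additional information:
P(high score | strong preparation) = 0.4258×0.93 + 0.873676×0.07 = 0.395994 + 0.061157 = 0.457151
The easy paper-present share is 0.873676×0.07 = 0.061157.
So P(easy paper | high score, strong preparation) = 0.061157/0.457151 ≈ 0.134.
Conditioning on strong preparation lowers the posterior on easy paper: the classic explaining-away effect in a common-effect structure.

P(easy paper | high score) ≈ 0.355; P(easy paper | high score, strong preparation) ≈ 0.134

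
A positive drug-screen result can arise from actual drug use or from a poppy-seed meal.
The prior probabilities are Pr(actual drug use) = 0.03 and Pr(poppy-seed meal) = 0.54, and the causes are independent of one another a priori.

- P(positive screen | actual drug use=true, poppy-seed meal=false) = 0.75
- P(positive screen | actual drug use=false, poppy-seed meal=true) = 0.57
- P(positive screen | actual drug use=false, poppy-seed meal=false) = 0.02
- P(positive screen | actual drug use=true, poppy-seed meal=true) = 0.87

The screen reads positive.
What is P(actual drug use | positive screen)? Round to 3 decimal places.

P(positive screen) = 0.02·0.97·0.46 + 0.57·0.97·0.54 + 0.75·0.03·0.46 + 0.87·0.03·0.54 = 0.008924 + 0.298566 + 0.010350 + 0.014094 = 0.331934
The actual drug use-present share is 0.010350 + 0.014094 = 0.024444.
Hence the posterior is 0.024444/0.331934 ≈ 0.074.

P(actual drug use | positive screen) ≈ 0.074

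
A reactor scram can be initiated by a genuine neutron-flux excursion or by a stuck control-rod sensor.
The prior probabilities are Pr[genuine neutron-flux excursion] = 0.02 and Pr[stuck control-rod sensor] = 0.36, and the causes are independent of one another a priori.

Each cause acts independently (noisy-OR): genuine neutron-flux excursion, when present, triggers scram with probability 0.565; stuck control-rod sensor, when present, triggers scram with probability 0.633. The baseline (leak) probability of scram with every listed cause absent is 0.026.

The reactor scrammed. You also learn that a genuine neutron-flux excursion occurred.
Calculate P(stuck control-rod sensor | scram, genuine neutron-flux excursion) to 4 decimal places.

P(stuck control-rod sensor | scram, genuine neutron-flux excursion) ≈ 0.4518

Under noisy-OR, P(scram | causes) = 1 − (1−0.026)·∏(1−qᵢ) over the active causes.
For the numerator, keep only stuck control-rod sensor=true terms: 0.844506·0.36 = 0.304022
The normalizing constant is 0.57631·0.64 + 0.844506·0.36 = 0.672860
Posterior = 0.304022 / 0.672860 ≈ 0.4518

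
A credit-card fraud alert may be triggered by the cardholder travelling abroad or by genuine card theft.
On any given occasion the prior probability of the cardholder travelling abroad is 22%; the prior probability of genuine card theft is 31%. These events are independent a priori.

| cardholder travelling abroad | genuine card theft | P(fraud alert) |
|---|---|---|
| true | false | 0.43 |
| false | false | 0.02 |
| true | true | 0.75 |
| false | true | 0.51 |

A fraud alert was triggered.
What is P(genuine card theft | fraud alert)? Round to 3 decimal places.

For the numerator, keep only genuine card theft=true terms: 0.123318 + 0.051150 = 0.174468
The normalizing constant is 0.02×0.78×0.69 + 0.51×0.78×0.31 + 0.43×0.22×0.69 + 0.75×0.22×0.31 = 0.250506
P(genuine card theft | fraud alert) = 0.174468/0.250506 ≈ 0.696

P(genuine card theft | fraud alert) ≈ 0.696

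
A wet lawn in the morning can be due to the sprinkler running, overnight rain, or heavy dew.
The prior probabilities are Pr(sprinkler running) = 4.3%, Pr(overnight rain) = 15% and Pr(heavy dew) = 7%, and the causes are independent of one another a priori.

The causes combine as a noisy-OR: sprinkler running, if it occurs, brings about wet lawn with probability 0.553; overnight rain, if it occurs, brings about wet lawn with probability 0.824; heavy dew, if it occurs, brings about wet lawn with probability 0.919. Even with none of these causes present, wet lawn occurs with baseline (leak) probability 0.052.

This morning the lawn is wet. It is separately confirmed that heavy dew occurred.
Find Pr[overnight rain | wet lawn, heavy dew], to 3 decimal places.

Pr[overnight rain | wet lawn, heavy dew] ≈ 0.158

Under noisy-OR, P(wet lawn | causes) = 1 − (1−0.052)·∏(1−qᵢ) over the active causes.
P(wet lawn | heavy dew) = 0.923212·0.957·0.85 + 0.986485·0.957·0.15 + 0.965676·0.043·0.85 + 0.993959·0.043·0.15 = 0.750987 + 0.141610 + 0.035295 + 0.006411 = 0.934303
The overnight rain-present share is 0.141610 + 0.006411 = 0.148021.
Hence the posterior is 0.148021/0.934303 ≈ 0.158.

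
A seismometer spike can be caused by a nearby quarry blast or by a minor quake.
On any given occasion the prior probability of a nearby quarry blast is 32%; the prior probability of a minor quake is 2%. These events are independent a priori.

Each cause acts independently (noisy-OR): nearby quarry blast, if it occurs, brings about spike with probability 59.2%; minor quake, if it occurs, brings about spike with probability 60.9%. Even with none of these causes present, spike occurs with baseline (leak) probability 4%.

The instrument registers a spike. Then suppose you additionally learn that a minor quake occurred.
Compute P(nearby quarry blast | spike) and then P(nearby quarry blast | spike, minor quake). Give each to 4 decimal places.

Under noisy-OR, P(spike | causes) = 1 − (1−0.04)·∏(1−qᵢ) over the active causes.
Sum P(spike|·) weighted by the priors over the 4 (nearby quarry blast, minor quake) configurations:
  P(spike) = 0.04×0.68×0.98 + 0.62464×0.68×0.02 + 0.60832×0.32×0.98 + 0.846853×0.32×0.02
        = 0.026656 + 0.008495 + 0.190769 + 0.005420 = 0.231340
Configurations with nearby quarry blast contribute 0.196189, so
  P(nearby quarry blast | spike) = 0.196189 / 0.231340 ≈ 0.8481

With the extra evidence:
Enumerate both values of nearby quarry blast and weight by the priors:
  P(spike | minor quake) = 0.62464*0.68 + 0.846853*0.32
        = 0.424755 + 0.270993 = 0.695748
Keeping only the nearby quarry blast-present terms gives 0.270993, so
  P(nearby quarry blast | spike, minor quake) = 0.270993 / 0.695748 ≈ 0.3895

P(nearby quarry blast | spike) ≈ 0.8481; P(nearby quarry blast | spike, minor quake) ≈ 0.3895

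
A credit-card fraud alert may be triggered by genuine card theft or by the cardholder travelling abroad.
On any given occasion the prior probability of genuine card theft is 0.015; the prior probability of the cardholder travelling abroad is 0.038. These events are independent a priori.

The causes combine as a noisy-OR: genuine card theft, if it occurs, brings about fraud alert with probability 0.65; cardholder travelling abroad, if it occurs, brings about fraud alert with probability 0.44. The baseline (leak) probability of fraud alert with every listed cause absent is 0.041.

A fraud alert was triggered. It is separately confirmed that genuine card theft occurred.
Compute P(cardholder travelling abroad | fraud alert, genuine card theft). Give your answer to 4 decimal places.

Under noisy-OR, P(fraud alert | causes) = 1 − (1−0.041)·∏(1−qᵢ) over the active causes.
Sum P(fraud alert|·) weighted by the priors over both values of cardholder travelling abroad:
  P(fraud alert | genuine card theft) = 0.66435·0.962 + 0.812036·0.038
        = 0.639105 + 0.030857 = 0.669962
Configurations with cardholder travelling abroad contribute 0.030857, so
  P(cardholder travelling abroad | fraud alert, genuine card theft) = 0.030857 / 0.669962 ≈ 0.0461

P(cardholder travelling abroad | fraud alert, genuine card theft) ≈ 0.0461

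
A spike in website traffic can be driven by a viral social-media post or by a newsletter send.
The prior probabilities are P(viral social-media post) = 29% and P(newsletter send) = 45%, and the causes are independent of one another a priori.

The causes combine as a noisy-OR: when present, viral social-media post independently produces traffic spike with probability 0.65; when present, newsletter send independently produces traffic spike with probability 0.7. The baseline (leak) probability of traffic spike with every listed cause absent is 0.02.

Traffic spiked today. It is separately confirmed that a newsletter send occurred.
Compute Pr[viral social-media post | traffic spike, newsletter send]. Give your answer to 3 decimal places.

Pr[viral social-media post | traffic spike, newsletter send] ≈ 0.342

Under noisy-OR, P(traffic spike | causes) = 1 − (1−0.02)·∏(1−qᵢ) over the active causes.
P(traffic spike | newsletter send) = 0.706·0.71 + 0.8971·0.29 = 0.501260 + 0.260159 = 0.761419
The viral social-media post-present share is 0.8971·0.29 = 0.260159.
So P(viral social-media post | traffic spike, newsletter send) = 0.260159/0.761419 ≈ 0.342.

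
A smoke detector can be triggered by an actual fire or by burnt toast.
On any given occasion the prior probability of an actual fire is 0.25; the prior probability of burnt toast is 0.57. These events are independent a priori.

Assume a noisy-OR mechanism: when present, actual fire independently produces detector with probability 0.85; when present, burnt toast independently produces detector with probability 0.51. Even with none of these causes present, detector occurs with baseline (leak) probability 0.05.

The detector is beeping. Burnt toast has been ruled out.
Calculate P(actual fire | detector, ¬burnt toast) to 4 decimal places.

Under noisy-OR, P(detector | causes) = 1 − (1−0.05)·∏(1−qᵢ) over the active causes.
Enumerate both values of actual fire and weight by the priors:
  P(detector | ¬burnt toast) = 0.05×0.75 + 0.8575×0.25
        = 0.037500 + 0.214375 = 0.251875
The terms with actual fire present sum to 0.214375, so
  P(actual fire | detector, ¬burnt toast) = 0.214375 / 0.251875 ≈ 0.8511

P(actual fire | detector, ¬burnt toast) ≈ 0.8511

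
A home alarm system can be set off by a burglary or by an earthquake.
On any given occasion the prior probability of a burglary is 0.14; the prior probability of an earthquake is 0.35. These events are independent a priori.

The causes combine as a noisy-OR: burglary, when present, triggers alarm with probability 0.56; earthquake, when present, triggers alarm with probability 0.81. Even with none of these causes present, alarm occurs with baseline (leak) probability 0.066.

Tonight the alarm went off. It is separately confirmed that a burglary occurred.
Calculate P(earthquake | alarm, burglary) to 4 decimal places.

P(earthquake | alarm, burglary) ≈ 0.4573

Under noisy-OR, P(alarm | causes) = 1 − (1−0.066)·∏(1−qᵢ) over the active causes.
Numerator (weight on configurations with earthquake): 0.921918×0.35 = 0.322671
Normalizer over all consistent configurations: 0.58904×0.65 + 0.921918×0.35 = 0.705547
Posterior = 0.322671 / 0.705547 ≈ 0.4573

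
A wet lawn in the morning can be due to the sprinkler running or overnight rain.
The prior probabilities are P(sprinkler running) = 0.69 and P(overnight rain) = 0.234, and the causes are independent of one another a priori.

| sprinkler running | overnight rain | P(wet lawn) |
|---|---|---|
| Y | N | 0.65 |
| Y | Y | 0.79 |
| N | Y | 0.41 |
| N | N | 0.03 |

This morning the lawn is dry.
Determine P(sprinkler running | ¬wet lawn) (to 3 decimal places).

P(¬wet lawn) = 0.97·0.31·0.766 + 0.59·0.31·0.234 + 0.35·0.69·0.766 + 0.21·0.69·0.234 = 0.230336 + 0.042799 + 0.184989 + 0.033907 = 0.492031
The sprinkler running-present share is 0.184989 + 0.033907 = 0.218896.
Hence the posterior is 0.218896/0.492031 ≈ 0.445.

P(sprinkler running | ¬wet lawn) ≈ 0.445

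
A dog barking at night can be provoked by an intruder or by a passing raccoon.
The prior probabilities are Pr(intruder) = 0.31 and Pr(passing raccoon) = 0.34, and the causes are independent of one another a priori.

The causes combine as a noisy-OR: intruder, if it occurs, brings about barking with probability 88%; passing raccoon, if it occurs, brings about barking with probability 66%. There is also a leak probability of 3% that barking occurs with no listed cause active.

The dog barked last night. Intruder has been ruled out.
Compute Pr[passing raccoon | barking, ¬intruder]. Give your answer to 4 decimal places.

Pr[passing raccoon | barking, ¬intruder] ≈ 0.9201

Under noisy-OR, P(barking | causes) = 1 − (1−0.03)·∏(1−qᵢ) over the active causes.
Weight on passing raccoon=true, given the evidence: 0.6702×0.34 = 0.227868
Normalizer over all consistent configurations: 0.03×0.66 + 0.6702×0.34 = 0.247668
P(passing raccoon | barking, ¬intruder) = 0.227868/0.247668 ≈ 0.9201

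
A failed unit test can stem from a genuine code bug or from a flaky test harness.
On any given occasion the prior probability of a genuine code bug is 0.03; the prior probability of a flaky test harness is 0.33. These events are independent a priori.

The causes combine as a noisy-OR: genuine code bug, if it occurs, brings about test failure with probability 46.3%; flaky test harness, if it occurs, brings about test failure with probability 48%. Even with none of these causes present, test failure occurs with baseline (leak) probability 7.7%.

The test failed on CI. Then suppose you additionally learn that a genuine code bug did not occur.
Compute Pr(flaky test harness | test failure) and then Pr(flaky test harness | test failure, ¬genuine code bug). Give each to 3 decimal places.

Under noisy-OR, P(test failure | causes) = 1 − (1−0.077)·∏(1−qᵢ) over the active causes.
Weight on flaky test harness=true, given the evidence: 0.166465 + 0.007348 = 0.173813
Denominator P(test failure): 0.077·0.97·0.67 + 0.52004·0.97·0.33 + 0.504349·0.03·0.67 + 0.742261·0.03·0.33 = 0.233992
P(flaky test harness | test failure) = 0.173813/0.233992 ≈ 0.743

Now condition on the additional information:
Enumerate both values of flaky test harness and weight by the priors:
  P(test failure | ¬genuine code bug) = 0.077*0.67 + 0.52004*0.33
        = 0.051590 + 0.171613 = 0.223203
Configurations with flaky test harness contribute 0.171613, so
  P(flaky test harness | test failure, ¬genuine code bug) = 0.171613 / 0.223203 ≈ 0.769
Ruling out genuine code bug raises the posterior on flaky test harness — the flip side of explaining away.

Pr(flaky test harness | test failure) ≈ 0.743; Pr(flaky test harness | test failure, ¬genuine code bug) ≈ 0.769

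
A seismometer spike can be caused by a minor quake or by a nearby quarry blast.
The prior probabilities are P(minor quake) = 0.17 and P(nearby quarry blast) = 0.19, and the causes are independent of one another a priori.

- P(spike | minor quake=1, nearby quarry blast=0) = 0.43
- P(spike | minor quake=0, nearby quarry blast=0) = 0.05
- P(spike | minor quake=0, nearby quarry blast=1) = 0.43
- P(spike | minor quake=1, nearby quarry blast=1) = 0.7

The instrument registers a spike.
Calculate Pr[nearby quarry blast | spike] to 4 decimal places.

P(spike) = 0.05×0.83×0.81 + 0.43×0.83×0.19 + 0.43×0.17×0.81 + 0.7×0.17×0.19 = 0.033615 + 0.067811 + 0.059211 + 0.022610 = 0.183247
The nearby quarry blast-present share is 0.067811 + 0.022610 = 0.090421.
So P(nearby quarry blast | spike) = 0.090421/0.183247 ≈ 0.4934.

Pr[nearby quarry blast | spike] ≈ 0.4934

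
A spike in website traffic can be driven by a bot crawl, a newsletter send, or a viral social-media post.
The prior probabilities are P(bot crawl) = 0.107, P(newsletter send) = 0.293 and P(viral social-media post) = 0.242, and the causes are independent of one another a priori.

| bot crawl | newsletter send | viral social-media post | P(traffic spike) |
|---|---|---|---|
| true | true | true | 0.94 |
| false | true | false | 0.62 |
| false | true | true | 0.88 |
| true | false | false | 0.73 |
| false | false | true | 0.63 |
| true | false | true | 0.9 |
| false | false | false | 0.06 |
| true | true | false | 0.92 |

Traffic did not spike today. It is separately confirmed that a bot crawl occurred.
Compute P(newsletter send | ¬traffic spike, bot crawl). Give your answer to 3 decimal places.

P(¬traffic spike | bot crawl) = 0.27×0.707×0.758 + 0.1×0.707×0.242 + 0.08×0.293×0.758 + 0.06×0.293×0.242 = 0.144695 + 0.017109 + 0.017768 + 0.004254 = 0.183826
Restricting to configurations with newsletter send present: 0.017768 + 0.004254 = 0.022022.
P(newsletter send | ¬traffic spike, bot crawl) = 0.022022 / 0.183826 ≈ 0.120

P(newsletter send | ¬traffic spike, bot crawl) ≈ 0.120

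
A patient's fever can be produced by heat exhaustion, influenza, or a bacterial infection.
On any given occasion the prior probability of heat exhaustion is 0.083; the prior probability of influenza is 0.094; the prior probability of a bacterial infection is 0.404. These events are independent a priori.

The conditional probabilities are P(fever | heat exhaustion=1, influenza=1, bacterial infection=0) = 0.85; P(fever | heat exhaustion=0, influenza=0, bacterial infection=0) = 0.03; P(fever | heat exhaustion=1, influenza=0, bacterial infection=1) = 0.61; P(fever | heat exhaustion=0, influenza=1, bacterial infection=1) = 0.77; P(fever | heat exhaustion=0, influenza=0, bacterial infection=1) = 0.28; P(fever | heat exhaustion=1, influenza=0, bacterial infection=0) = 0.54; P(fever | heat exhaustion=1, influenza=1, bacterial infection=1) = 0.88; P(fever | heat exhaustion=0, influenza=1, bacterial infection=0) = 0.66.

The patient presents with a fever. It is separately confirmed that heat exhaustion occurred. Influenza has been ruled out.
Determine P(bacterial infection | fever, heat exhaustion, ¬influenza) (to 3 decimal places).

P(fever | heat exhaustion, ¬influenza) = 0.54·0.596 + 0.61·0.404 = 0.321840 + 0.246440 = 0.568280
Of this, 0.246440 comes from 0.61·0.404 (the bacterial infection=true cases).
Hence the posterior is 0.246440/0.568280 ≈ 0.434.

P(bacterial infection | fever, heat exhaustion, ¬influenza) ≈ 0.434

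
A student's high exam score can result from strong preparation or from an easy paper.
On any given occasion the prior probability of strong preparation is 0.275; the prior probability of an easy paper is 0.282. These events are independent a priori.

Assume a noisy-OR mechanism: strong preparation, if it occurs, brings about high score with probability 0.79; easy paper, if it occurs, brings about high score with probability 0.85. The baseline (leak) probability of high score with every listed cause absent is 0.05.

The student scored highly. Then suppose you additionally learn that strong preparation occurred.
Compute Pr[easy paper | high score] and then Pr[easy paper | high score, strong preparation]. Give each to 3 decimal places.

Pr[easy paper | high score] ≈ 0.576; Pr[easy paper | high score, strong preparation] ≈ 0.322

Under noisy-OR, P(high score | causes) = 1 − (1−0.05)·∏(1−qᵢ) over the active causes.
Sum P(high score|·) weighted by the priors over the 4 (strong preparation, easy paper) configurations:
  P(high score) = 0.05×0.725×0.718 + 0.8575×0.725×0.282 + 0.8005×0.275×0.718 + 0.970075×0.275×0.282
        = 0.026027 + 0.175316 + 0.158059 + 0.075229 = 0.434631
Configurations with easy paper contribute 0.250545, so
  P(easy paper | high score) = 0.250545 / 0.434631 ≈ 0.576

Now condition on the additional information:
Sum P(high score|·) weighted by the priors over both values of easy paper:
  P(high score | strong preparation) = 0.8005*0.718 + 0.970075*0.282
        = 0.574759 + 0.273561 = 0.848320
Keeping only the easy paper-present terms gives 0.273561, so
  P(easy paper | high score, strong preparation) = 0.273561 / 0.848320 ≈ 0.322
The drop from 0.576 to 0.322 is the explaining-away (discounting) effect.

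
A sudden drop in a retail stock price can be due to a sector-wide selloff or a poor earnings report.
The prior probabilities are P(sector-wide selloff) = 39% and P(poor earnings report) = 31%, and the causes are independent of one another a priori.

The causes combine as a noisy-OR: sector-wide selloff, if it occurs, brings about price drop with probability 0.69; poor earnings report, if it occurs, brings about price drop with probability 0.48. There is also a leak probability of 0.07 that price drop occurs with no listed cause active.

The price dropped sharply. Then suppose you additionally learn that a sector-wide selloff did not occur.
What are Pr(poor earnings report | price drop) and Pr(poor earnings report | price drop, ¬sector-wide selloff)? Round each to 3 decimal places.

Under noisy-OR, P(price drop | causes) = 1 − (1−0.07)·∏(1−qᵢ) over the active causes.
Enumerate the 4 (sector-wide selloff, poor earnings report) configurations and weight by the priors:
  P(price drop) = 0.07·0.61·0.69 + 0.5164·0.61·0.31 + 0.7117·0.39·0.69 + 0.850084·0.39·0.31
        = 0.029463 + 0.097651 + 0.191518 + 0.102775 = 0.421407
The terms with poor earnings report present sum to 0.200426, so
  P(poor earnings report | price drop) = 0.200426 / 0.421407 ≈ 0.476

Now condition on the additional information:
P(price drop | ¬sector-wide selloff) = 0.07×0.69 + 0.5164×0.31 = 0.048300 + 0.160084 = 0.208384
Of this, 0.160084 comes from 0.5164×0.31 (the poor earnings report=true cases).
Hence the posterior is 0.160084/0.208384 ≈ 0.768.

Pr(poor earnings report | price drop) ≈ 0.476; Pr(poor earnings report | price drop, ¬sector-wide selloff) ≈ 0.768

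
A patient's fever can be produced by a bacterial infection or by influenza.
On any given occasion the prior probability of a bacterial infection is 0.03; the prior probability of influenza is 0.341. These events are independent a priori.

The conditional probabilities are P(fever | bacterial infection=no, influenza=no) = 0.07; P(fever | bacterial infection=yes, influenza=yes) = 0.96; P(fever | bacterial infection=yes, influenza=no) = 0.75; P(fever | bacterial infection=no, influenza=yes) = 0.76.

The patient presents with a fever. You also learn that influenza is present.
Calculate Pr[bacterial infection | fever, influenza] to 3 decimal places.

Enumerate both values of bacterial infection and weight by the priors:
  P(fever | influenza) = 0.76×0.97 + 0.96×0.03
        = 0.737200 + 0.028800 = 0.766000
Configurations with bacterial infection contribute 0.028800, so
  P(bacterial infection | fever, influenza) = 0.028800 / 0.766000 ≈ 0.038

Pr[bacterial infection | fever, influenza] ≈ 0.038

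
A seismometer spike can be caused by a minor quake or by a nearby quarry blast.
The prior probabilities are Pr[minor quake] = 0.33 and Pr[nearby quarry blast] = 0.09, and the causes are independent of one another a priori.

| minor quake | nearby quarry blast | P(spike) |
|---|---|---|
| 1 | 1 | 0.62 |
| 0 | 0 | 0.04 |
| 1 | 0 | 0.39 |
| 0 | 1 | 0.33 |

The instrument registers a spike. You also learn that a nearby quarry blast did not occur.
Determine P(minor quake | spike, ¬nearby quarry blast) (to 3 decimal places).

P(minor quake | spike, ¬nearby quarry blast) ≈ 0.828

Numerator (weight on configurations with minor quake): 0.39×0.33 = 0.128700
Normalizer over all consistent configurations: 0.04×0.67 + 0.39×0.33 = 0.155500
Posterior = 0.128700 / 0.155500 ≈ 0.828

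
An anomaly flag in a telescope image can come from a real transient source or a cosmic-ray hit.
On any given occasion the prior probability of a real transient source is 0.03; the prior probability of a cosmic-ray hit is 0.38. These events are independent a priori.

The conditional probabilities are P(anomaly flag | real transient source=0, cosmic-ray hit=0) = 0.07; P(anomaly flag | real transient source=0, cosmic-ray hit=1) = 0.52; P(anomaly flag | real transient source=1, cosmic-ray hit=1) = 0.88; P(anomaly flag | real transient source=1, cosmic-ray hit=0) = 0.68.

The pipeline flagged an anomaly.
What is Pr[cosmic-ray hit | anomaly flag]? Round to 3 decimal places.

Pr[cosmic-ray hit | anomaly flag] ≈ 0.787

P(anomaly flag) = 0.07·0.97·0.62 + 0.52·0.97·0.38 + 0.68·0.03·0.62 + 0.88·0.03·0.38 = 0.042098 + 0.191672 + 0.012648 + 0.010032 = 0.256450
Restricting to configurations with cosmic-ray hit present: 0.191672 + 0.010032 = 0.201704.
P(cosmic-ray hit | anomaly flag) = 0.201704 / 0.256450 ≈ 0.787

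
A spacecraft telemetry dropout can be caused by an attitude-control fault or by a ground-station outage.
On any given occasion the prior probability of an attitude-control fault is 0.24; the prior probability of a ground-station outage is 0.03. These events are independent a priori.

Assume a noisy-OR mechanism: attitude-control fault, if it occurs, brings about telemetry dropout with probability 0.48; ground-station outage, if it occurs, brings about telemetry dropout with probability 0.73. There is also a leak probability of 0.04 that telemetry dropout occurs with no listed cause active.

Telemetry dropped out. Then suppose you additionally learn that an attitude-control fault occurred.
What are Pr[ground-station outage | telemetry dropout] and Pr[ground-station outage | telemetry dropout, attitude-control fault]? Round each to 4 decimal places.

Pr[ground-station outage | telemetry dropout] ≈ 0.1366; Pr[ground-station outage | telemetry dropout, attitude-control fault] ≈ 0.0507

Under noisy-OR, P(telemetry dropout | causes) = 1 − (1−0.04)·∏(1−qᵢ) over the active causes.
P(telemetry dropout) = 0.04×0.76×0.97 + 0.7408×0.76×0.03 + 0.5008×0.24×0.97 + 0.865216×0.24×0.03 = 0.029488 + 0.016890 + 0.116586 + 0.006230 = 0.169194
Of this, 0.023120 comes from 0.016890 + 0.006230 (the ground-station outage=true cases).
So P(ground-station outage | telemetry dropout) = 0.023120/0.169194 ≈ 0.1366.

Now also conditioning on attitude-control fault=true:
Numerator (weight on configurations with ground-station outage): 0.865216×0.03 = 0.025956
The normalizing constant is 0.5008×0.97 + 0.865216×0.03 = 0.511732
P(ground-station outage | telemetry dropout, attitude-control fault) = 0.025956/0.511732 ≈ 0.0507
— attitude-control fault explains away the evidence for ground-station outage.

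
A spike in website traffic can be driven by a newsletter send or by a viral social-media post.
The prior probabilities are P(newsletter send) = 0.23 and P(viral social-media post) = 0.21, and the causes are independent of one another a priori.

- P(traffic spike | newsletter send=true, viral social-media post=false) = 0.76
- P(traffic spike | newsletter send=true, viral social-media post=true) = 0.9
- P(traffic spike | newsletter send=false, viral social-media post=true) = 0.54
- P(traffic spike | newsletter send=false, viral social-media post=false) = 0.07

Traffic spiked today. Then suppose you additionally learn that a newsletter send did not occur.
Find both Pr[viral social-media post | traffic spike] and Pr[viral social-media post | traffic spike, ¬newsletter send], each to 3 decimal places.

P(traffic spike) = 0.07*0.77*0.79 + 0.54*0.77*0.21 + 0.76*0.23*0.79 + 0.9*0.23*0.21 = 0.042581 + 0.087318 + 0.138092 + 0.043470 = 0.311461
Restricting to configurations with viral social-media post present: 0.087318 + 0.043470 = 0.130788.
P(viral social-media post | traffic spike) = 0.130788 / 0.311461 ≈ 0.420

Now condition on the additional information:
By total probability over both values of viral social-media post:
  P(traffic spike | ¬newsletter send) = 0.07·0.79 + 0.54·0.21
        = 0.055300 + 0.113400 = 0.168700
Keeping only the viral social-media post-present terms gives 0.113400, so
  P(viral social-media post | traffic spike, ¬newsletter send) = 0.113400 / 0.168700 ≈ 0.672

Pr[viral social-media post | traffic spike] ≈ 0.420; Pr[viral social-media post | traffic spike, ¬newsletter send] ≈ 0.672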